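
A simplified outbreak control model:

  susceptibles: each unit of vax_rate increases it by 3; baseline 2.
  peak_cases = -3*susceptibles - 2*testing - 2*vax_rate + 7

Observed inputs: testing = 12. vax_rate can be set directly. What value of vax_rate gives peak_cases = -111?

vax_rate = 8

Substituting into the peak_cases equation gives peak_cases = -11*vax_rate - 23.
Solve -11*vax_rate - 23 = -111: vax_rate = (-111 + 23) / -11 = 8.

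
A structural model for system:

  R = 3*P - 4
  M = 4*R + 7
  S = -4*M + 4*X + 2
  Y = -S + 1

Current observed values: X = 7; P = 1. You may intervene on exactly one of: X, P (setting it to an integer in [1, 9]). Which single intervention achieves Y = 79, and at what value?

set P = 3

Intervening on X: Y = -4*X + 11. Reaching 79 requires X = -17, outside [1, 9].
Intervening on P: with other inputs at their observed values, Y = 48*P - 65. Solving for 79 gives P = 3, within [1, 9].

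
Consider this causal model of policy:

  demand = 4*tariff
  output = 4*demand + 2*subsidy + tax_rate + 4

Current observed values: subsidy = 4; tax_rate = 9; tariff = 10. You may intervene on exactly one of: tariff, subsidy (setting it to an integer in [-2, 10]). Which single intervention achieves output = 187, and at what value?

Intervening on tariff: output = 16*tariff + 21. Reaching 187 requires tariff = 83/8, not an integer.
Intervening on subsidy: with other inputs at their observed values, output = 2*subsidy + 173. Solving for 187 gives subsidy = 7, within [-2, 10].

set subsidy = 7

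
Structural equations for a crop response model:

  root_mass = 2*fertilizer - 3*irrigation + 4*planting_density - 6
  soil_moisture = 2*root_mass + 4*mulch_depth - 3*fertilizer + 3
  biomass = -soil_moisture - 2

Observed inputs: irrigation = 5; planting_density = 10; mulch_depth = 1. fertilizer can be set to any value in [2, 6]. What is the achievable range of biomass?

-53 to -49

Substituting into the root_mass equation gives root_mass = 2*fertilizer + 19.
soil_moisture becomes fertilizer + 45.
So biomass = -fertilizer - 47.
Linear in fertilizer, so extremes are at the endpoints: fertilizer = 2 gives biomass = -49; fertilizer = 6 gives biomass = -53.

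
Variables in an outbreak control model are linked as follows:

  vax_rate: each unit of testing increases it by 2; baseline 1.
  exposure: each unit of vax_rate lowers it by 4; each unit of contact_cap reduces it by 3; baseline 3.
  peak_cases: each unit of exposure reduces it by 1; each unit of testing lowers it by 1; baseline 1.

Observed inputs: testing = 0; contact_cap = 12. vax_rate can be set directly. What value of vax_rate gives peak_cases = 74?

Intervening on vax_rate fixes its value directly, overriding its dependence on testing.
Substituting into the exposure equation gives exposure = -4*vax_rate - 33.
This gives peak_cases = 4*vax_rate + 34.
Solve 4*vax_rate + 34 = 74: vax_rate = (74 - 34) / 4 = 10.

vax_rate = 10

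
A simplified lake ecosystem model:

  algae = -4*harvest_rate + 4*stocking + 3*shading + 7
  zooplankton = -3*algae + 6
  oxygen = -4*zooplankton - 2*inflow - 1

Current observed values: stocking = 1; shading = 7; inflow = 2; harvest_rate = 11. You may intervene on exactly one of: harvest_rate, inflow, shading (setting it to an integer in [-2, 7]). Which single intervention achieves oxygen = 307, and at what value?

set harvest_rate = 1

Intervening on harvest_rate: with other inputs at their observed values, oxygen = -48*harvest_rate + 355. Solving for 307 gives harvest_rate = 1, within [-2, 7].
Intervening on inflow: oxygen = -2*inflow - 169. Reaching 307 requires inflow = -238, outside [-2, 7].
Intervening on shading: oxygen = 36*shading - 425. Reaching 307 requires shading = 61/3, not an integer.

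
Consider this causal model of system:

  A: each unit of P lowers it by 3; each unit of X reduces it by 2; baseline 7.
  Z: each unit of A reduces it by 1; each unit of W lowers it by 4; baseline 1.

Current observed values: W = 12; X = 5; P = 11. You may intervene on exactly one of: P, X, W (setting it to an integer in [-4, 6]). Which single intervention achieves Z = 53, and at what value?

Intervening on P: Z = 3*P - 44. Reaching 53 requires P = 97/3, not an integer.
Intervening on X: Z = 2*X - 21. Reaching 53 requires X = 37, outside [-4, 6].
Intervening on W: with other inputs at their observed values, Z = -4*W + 37. Solving for 53 gives W = -4, within [-4, 6].

set W = -4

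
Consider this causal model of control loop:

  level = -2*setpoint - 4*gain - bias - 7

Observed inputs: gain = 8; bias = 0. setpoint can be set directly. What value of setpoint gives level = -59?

setpoint = 10

Substituting into the level equation gives level = -2*setpoint - 39.
Solve -2*setpoint - 39 = -59: setpoint = (-59 + 39) / -2 = 10.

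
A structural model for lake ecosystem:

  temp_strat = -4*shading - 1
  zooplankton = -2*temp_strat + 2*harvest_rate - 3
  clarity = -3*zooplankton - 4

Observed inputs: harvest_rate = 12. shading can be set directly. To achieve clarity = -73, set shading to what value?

shading = 0

Substituting into the zooplankton equation gives zooplankton = 8*shading + 23.
Substituting into the clarity equation gives clarity = -24*shading - 73.
Solve -24*shading - 73 = -73: shading = (-73 + 73) / -24 = 0.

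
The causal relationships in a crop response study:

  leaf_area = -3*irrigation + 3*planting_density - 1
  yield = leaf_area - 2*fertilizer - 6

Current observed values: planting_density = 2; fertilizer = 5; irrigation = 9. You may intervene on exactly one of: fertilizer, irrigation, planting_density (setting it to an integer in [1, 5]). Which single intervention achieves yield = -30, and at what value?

set fertilizer = 1

Intervening on fertilizer: with other inputs at their observed values, yield = -2*fertilizer - 28. Solving for -30 gives fertilizer = 1, within [1, 5].
Intervening on irrigation: yield = -3*irrigation - 11. Reaching -30 requires irrigation = 19/3, not an integer.
Intervening on planting_density: yield = 3*planting_density - 44. Reaching -30 requires planting_density = 14/3, not an integer.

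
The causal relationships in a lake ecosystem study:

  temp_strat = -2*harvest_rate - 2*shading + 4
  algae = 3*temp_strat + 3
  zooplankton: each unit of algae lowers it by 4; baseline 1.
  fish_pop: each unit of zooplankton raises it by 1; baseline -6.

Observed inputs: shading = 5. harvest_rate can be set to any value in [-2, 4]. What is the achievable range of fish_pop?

7 to 151

Substituting into the temp_strat equation gives temp_strat = -2*harvest_rate - 6.
algae becomes -6*harvest_rate - 15.
Substituting into the zooplankton equation gives zooplankton = 24*harvest_rate + 61.
This gives fish_pop = 24*harvest_rate + 55.
Linear in harvest_rate, so extremes are at the endpoints: harvest_rate = -2 gives fish_pop = 7; harvest_rate = 4 gives fish_pop = 151.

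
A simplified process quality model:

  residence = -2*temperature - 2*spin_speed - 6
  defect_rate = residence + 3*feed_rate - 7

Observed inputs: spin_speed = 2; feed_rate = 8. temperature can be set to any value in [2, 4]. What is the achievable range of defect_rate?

-1 to 3

Substituting into the residence equation gives residence = -2*temperature - 10.
Substituting into the defect_rate equation gives defect_rate = -2*temperature + 7.
Linear in temperature, so extremes are at the endpoints: temperature = 2 gives defect_rate = 3; temperature = 4 gives defect_rate = -1.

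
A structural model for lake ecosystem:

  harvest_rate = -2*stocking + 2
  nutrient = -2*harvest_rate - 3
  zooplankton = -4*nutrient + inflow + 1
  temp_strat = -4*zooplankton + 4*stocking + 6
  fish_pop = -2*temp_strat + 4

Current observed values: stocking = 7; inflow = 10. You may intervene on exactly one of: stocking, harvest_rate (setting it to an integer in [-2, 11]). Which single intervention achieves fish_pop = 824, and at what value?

Intervening on stocking: fish_pop = -136*stocking + 304. Reaching 824 requires stocking = -65/17, not an integer.
Intervening on harvest_rate: with other inputs at their observed values, fish_pop = 64*harvest_rate + 120. Solving for 824 gives harvest_rate = 11, within [-2, 11].

set harvest_rate = 11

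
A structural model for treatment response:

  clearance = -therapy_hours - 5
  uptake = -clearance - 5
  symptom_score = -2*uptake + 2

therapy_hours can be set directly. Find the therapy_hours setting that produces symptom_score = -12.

therapy_hours = 7

Substituting into the uptake equation gives uptake = therapy_hours.
symptom_score becomes -2*therapy_hours + 2.
Solve -2*therapy_hours + 2 = -12: therapy_hours = (-12 - 2) / -2 = 7.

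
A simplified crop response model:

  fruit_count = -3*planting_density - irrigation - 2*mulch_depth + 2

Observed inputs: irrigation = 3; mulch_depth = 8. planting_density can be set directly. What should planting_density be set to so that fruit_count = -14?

Substituting into the fruit_count equation gives fruit_count = -3*planting_density - 17.
Solve -3*planting_density - 17 = -14: planting_density = (-14 + 17) / -3 = -1.

planting_density = -1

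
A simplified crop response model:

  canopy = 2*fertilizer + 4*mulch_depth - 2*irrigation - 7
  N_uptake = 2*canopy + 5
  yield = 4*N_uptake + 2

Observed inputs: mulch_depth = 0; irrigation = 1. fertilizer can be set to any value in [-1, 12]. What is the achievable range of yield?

-66 to 142

Substituting into the canopy equation gives canopy = 2*fertilizer - 9.
Substituting into the N_uptake equation gives N_uptake = 4*fertilizer - 13.
This gives yield = 16*fertilizer - 50.
Linear in fertilizer, so extremes are at the endpoints: fertilizer = -1 gives yield = -66; fertilizer = 12 gives yield = 142.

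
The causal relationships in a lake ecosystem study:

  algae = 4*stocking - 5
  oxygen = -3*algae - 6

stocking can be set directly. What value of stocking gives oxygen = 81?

Substituting into the oxygen equation gives oxygen = -12*stocking + 9.
Solve -12*stocking + 9 = 81: stocking = (81 - 9) / -12 = -6.

stocking = -6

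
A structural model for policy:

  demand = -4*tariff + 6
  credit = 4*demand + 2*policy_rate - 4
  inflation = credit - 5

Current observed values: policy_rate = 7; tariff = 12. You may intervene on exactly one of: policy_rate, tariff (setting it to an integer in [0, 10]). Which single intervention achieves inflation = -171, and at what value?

set policy_rate = 3

Intervening on policy_rate: with other inputs at their observed values, inflation = 2*policy_rate - 177. Solving for -171 gives policy_rate = 3, within [0, 10].
Intervening on tariff: inflation = -16*tariff + 29. Reaching -171 requires tariff = 25/2, not an integer.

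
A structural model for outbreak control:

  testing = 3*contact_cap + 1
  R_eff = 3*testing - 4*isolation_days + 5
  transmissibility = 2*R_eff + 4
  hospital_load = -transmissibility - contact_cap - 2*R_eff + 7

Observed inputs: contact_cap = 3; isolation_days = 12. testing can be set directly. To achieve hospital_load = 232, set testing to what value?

Intervening on testing fixes its value directly, overriding its dependence on contact_cap.
Substituting into the R_eff equation gives R_eff = 3*testing - 43.
This gives transmissibility = 6*testing - 82.
So hospital_load = -12*testing + 172.
Solve -12*testing + 172 = 232: testing = (232 - 172) / -12 = -5.

testing = -5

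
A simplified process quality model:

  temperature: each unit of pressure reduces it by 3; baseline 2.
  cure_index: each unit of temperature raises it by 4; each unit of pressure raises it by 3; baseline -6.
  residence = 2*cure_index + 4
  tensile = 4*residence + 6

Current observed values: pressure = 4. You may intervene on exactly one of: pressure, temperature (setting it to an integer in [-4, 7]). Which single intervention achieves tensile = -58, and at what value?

Intervening on pressure: tensile = -72*pressure + 38. Reaching -58 requires pressure = 4/3, not an integer.
Intervening on temperature: with other inputs at their observed values, tensile = 32*temperature + 70. Solving for -58 gives temperature = -4, within [-4, 7].

set temperature = -4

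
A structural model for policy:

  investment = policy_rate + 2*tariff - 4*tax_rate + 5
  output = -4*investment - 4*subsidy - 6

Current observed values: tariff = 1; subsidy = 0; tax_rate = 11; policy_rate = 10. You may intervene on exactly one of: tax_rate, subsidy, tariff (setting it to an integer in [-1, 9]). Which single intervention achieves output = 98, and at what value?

set subsidy = 1

Intervening on tax_rate: output = 16*tax_rate - 74. Reaching 98 requires tax_rate = 43/4, not an integer.
Intervening on subsidy: with other inputs at their observed values, output = -4*subsidy + 102. Solving for 98 gives subsidy = 1, within [-1, 9].
Intervening on tariff: output = -8*tariff + 110. Reaching 98 requires tariff = 3/2, not an integer.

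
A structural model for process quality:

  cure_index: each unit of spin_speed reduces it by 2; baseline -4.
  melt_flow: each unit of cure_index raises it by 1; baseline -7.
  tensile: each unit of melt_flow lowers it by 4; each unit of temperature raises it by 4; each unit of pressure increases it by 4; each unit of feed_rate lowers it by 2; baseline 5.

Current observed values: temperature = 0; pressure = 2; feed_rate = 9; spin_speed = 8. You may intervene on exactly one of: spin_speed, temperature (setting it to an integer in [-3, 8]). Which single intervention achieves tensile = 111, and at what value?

Intervening on spin_speed: tensile = 8*spin_speed + 39. Reaching 111 requires spin_speed = 9, outside [-3, 8].
Intervening on temperature: with other inputs at their observed values, tensile = 4*temperature + 103. Solving for 111 gives temperature = 2, within [-3, 8].

set temperature = 2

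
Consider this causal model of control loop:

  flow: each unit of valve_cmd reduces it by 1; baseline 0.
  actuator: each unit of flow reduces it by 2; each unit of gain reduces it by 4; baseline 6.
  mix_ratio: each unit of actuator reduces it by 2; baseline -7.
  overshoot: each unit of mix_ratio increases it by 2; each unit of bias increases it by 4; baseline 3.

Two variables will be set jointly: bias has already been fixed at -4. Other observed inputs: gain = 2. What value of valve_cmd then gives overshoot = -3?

valve_cmd = -2

With bias held at -4:
Substituting into the actuator equation gives actuator = 2*valve_cmd - 2.
mix_ratio becomes -4*valve_cmd - 3.
Substituting into the overshoot equation gives overshoot = -8*valve_cmd - 19.
Solve -8*valve_cmd - 19 = -3: valve_cmd = (-3 + 19) / -8 = -2.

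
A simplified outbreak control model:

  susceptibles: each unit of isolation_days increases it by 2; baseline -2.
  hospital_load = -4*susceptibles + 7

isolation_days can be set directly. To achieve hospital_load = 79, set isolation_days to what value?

Substituting into the hospital_load equation gives hospital_load = -8*isolation_days + 15.
Solve -8*isolation_days + 15 = 79: isolation_days = (79 - 15) / -8 = -8.

isolation_days = -8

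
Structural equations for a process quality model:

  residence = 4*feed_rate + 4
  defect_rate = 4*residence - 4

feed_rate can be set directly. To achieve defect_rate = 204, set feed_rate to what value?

Substituting into the defect_rate equation gives defect_rate = 16*feed_rate + 12.
Solve 16*feed_rate + 12 = 204: feed_rate = (204 - 12) / 16 = 12.

feed_rate = 12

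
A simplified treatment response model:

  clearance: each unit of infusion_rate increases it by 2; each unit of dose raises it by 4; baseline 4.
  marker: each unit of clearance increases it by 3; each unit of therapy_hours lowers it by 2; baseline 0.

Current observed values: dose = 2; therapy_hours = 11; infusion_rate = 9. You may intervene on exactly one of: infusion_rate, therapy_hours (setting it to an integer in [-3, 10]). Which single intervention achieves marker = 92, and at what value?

set therapy_hours = -1

Intervening on infusion_rate: marker = 6*infusion_rate + 14. Reaching 92 requires infusion_rate = 13, outside [-3, 10].
Intervening on therapy_hours: with other inputs at their observed values, marker = -2*therapy_hours + 90. Solving for 92 gives therapy_hours = -1, within [-3, 10].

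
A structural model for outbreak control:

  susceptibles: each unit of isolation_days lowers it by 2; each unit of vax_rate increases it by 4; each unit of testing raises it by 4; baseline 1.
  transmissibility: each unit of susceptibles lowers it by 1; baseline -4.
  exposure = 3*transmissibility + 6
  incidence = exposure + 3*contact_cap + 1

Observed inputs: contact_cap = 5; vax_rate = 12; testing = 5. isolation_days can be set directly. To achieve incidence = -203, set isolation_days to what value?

Substituting into the susceptibles equation gives susceptibles = -2*isolation_days + 69.
Substituting into the transmissibility equation gives transmissibility = 2*isolation_days - 73.
This gives exposure = 6*isolation_days - 213.
incidence becomes 6*isolation_days - 197.
Solve 6*isolation_days - 197 = -203: isolation_days = (-203 + 197) / 6 = -1.

isolation_days = -1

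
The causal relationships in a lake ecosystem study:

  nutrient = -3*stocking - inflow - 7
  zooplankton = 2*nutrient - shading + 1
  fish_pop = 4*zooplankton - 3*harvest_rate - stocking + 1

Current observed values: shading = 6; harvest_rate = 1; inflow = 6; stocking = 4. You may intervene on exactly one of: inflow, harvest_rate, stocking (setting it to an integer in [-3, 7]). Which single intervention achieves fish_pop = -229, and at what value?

set harvest_rate = 2

Intervening on inflow: fish_pop = -8*inflow - 178. Reaching -229 requires inflow = 51/8, not an integer.
Intervening on harvest_rate: with other inputs at their observed values, fish_pop = -3*harvest_rate - 223. Solving for -229 gives harvest_rate = 2, within [-3, 7].
Intervening on stocking: fish_pop = -25*stocking - 126. Reaching -229 requires stocking = 103/25, not an integer.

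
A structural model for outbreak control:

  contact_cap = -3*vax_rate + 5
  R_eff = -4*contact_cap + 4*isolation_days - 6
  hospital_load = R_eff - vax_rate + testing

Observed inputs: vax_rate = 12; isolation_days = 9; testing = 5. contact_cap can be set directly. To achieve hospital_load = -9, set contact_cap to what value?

contact_cap = 8

Intervening on contact_cap fixes its value directly, overriding its dependence on vax_rate.
Substituting into the R_eff equation gives R_eff = -4*contact_cap + 30.
Substituting into the hospital_load equation gives hospital_load = -4*contact_cap + 23.
Solve -4*contact_cap + 23 = -9: contact_cap = (-9 - 23) / -4 = 8.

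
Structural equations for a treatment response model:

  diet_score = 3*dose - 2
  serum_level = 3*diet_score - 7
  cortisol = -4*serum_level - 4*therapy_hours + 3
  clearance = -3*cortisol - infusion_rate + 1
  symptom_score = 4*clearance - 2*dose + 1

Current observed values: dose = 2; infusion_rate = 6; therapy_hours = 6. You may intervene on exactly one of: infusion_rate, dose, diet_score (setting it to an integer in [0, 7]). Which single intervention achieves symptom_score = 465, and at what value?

set infusion_rate = 7

Intervening on infusion_rate: with other inputs at their observed values, symptom_score = -4*infusion_rate + 493. Solving for 465 gives infusion_rate = 7, within [0, 7].
Intervening on dose: symptom_score = 430*dose - 391. Reaching 465 requires dose = 428/215, not an integer.
Intervening on diet_score: symptom_score = 144*diet_score - 107. Reaching 465 requires diet_score = 143/36, not an integer.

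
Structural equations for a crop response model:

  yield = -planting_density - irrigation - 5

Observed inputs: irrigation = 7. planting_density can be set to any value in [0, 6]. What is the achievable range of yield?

-18 to -12

Substituting into the yield equation gives yield = -planting_density - 12.
Linear in planting_density, so extremes are at the endpoints: planting_density = 0 gives yield = -12; planting_density = 6 gives yield = -18.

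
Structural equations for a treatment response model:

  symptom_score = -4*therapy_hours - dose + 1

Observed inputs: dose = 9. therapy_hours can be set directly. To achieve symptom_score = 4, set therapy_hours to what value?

Substituting into the symptom_score equation gives symptom_score = -4*therapy_hours - 8.
Solve -4*therapy_hours - 8 = 4: therapy_hours = (4 + 8) / -4 = -3.

therapy_hours = -3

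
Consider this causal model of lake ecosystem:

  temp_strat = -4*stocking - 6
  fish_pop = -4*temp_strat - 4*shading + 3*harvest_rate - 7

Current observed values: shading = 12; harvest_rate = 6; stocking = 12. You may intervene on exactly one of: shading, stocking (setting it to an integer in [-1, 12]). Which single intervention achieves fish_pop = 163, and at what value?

Intervening on shading: fish_pop = -4*shading + 227. Reaching 163 requires shading = 16, outside [-1, 12].
Intervening on stocking: with other inputs at their observed values, fish_pop = 16*stocking - 13. Solving for 163 gives stocking = 11, within [-1, 12].

set stocking = 11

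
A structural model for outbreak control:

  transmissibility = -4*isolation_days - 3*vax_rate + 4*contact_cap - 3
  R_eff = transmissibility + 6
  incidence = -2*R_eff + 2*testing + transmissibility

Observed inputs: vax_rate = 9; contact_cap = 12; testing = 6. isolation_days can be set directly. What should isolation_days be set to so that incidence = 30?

isolation_days = 12

Substituting into the transmissibility equation gives transmissibility = -4*isolation_days + 18.
This gives R_eff = -4*isolation_days + 24.
Substituting into the incidence equation gives incidence = 4*isolation_days - 18.
Solve 4*isolation_days - 18 = 30: isolation_days = (30 + 18) / 4 = 12.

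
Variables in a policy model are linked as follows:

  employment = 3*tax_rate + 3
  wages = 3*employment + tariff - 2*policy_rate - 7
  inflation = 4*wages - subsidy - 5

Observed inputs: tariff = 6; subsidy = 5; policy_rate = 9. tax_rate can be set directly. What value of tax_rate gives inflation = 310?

tax_rate = 10

Substituting into the wages equation gives wages = 9*tax_rate - 10.
Substituting into the inflation equation gives inflation = 36*tax_rate - 50.
Solve 36*tax_rate - 50 = 310: tax_rate = (310 + 50) / 36 = 10.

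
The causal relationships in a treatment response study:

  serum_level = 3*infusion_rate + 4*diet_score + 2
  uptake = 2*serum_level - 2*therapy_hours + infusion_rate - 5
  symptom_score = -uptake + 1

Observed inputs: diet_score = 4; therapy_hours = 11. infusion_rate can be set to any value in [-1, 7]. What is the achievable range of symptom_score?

-57 to -1

Substituting into the serum_level equation gives serum_level = 3*infusion_rate + 18.
This gives uptake = 7*infusion_rate + 9.
Substituting into the symptom_score equation gives symptom_score = -7*infusion_rate - 8.
Linear in infusion_rate, so extremes are at the endpoints: infusion_rate = -1 gives symptom_score = -1; infusion_rate = 7 gives symptom_score = -57.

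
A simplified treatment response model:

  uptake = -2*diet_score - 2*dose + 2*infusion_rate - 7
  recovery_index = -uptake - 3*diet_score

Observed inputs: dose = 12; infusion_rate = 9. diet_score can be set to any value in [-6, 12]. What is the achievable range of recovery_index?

1 to 19

Substituting into the uptake equation gives uptake = -2*diet_score - 13.
Substituting into the recovery_index equation gives recovery_index = -diet_score + 13.
Linear in diet_score, so extremes are at the endpoints: diet_score = -6 gives recovery_index = 19; diet_score = 12 gives recovery_index = 1.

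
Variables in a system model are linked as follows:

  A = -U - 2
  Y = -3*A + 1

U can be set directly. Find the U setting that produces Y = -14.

U = -7

Substituting into the Y equation gives Y = 3*U + 7.
Solve 3*U + 7 = -14: U = (-14 - 7) / 3 = -7.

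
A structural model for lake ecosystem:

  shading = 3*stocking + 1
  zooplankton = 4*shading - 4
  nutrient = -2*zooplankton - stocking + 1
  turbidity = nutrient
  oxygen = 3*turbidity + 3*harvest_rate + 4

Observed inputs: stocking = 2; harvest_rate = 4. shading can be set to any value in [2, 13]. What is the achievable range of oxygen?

Intervening on shading fixes its value directly, overriding its dependence on stocking.
Substituting into the nutrient equation gives nutrient = -8*shading + 7.
Substituting into the turbidity equation gives turbidity = -8*shading + 7.
This gives oxygen = -24*shading + 37.
Linear in shading, so extremes are at the endpoints: shading = 2 gives oxygen = -11; shading = 13 gives oxygen = -275.

-275 to -11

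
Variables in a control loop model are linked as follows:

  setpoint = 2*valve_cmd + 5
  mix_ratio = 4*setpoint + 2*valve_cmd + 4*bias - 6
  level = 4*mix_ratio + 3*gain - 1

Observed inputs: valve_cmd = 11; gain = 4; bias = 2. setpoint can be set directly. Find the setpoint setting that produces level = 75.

Intervening on setpoint fixes its value directly, overriding its dependence on valve_cmd.
Substituting into the mix_ratio equation gives mix_ratio = 4*setpoint + 24.
Substituting into the level equation gives level = 16*setpoint + 107.
Solve 16*setpoint + 107 = 75: setpoint = (75 - 107) / 16 = -2.

setpoint = -2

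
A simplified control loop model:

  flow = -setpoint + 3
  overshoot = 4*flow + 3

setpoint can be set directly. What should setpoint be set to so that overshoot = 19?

Substituting into the overshoot equation gives overshoot = -4*setpoint + 15.
Solve -4*setpoint + 15 = 19: setpoint = (19 - 15) / -4 = -1.

setpoint = -1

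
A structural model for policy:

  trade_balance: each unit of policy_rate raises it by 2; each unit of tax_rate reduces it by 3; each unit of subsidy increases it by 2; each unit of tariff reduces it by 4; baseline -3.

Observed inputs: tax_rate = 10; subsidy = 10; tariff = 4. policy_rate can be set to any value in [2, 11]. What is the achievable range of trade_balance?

-25 to -7

Substituting into the trade_balance equation gives trade_balance = 2*policy_rate - 29.
Linear in policy_rate, so extremes are at the endpoints: policy_rate = 2 gives trade_balance = -25; policy_rate = 11 gives trade_balance = -7.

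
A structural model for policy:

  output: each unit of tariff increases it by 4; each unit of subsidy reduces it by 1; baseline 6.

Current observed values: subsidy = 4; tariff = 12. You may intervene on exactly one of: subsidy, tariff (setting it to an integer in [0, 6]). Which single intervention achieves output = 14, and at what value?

Intervening on subsidy: output = -subsidy + 54. Reaching 14 requires subsidy = 40, outside [0, 6].
Intervening on tariff: with other inputs at their observed values, output = 4*tariff + 2. Solving for 14 gives tariff = 3, within [0, 6].

set tariff = 3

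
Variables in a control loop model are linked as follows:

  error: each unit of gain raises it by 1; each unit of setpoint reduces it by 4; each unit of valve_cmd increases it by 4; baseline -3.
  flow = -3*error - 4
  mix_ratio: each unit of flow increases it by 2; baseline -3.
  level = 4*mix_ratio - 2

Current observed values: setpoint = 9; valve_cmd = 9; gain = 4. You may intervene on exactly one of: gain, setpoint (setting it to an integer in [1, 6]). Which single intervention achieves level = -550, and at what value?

set setpoint = 4

Intervening on gain: level = -24*gain + 26. Reaching -550 requires gain = 24, outside [1, 6].
Intervening on setpoint: with other inputs at their observed values, level = 96*setpoint - 934. Solving for -550 gives setpoint = 4, within [1, 6].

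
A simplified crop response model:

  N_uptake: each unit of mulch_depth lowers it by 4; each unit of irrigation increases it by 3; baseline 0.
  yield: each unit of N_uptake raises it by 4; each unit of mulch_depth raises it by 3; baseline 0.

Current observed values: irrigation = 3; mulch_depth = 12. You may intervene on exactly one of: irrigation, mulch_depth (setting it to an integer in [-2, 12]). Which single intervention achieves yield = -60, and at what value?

Intervening on irrigation: with other inputs at their observed values, yield = 12*irrigation - 156. Solving for -60 gives irrigation = 8, within [-2, 12].
Intervening on mulch_depth: yield = -13*mulch_depth + 36. Reaching -60 requires mulch_depth = 96/13, not an integer.

set irrigation = 8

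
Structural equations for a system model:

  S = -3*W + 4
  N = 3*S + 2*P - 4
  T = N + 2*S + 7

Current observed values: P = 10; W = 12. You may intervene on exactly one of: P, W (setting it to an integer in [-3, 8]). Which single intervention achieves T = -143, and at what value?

Intervening on P: with other inputs at their observed values, T = 2*P - 157. Solving for -143 gives P = 7, within [-3, 8].
Intervening on W: T = -15*W + 43. Reaching -143 requires W = 62/5, not an integer.

set P = 7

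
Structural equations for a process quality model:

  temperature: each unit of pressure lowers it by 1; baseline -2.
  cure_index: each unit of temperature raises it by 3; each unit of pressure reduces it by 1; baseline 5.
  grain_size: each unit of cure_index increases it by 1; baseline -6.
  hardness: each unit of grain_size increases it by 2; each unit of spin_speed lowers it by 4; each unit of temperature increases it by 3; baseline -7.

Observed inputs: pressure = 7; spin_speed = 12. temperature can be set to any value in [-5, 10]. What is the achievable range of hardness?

Intervening on temperature fixes its value directly, overriding its dependence on pressure.
Substituting into the cure_index equation gives cure_index = 3*temperature - 2.
Substituting into the grain_size equation gives grain_size = 3*temperature - 8.
So hardness = 9*temperature - 71.
Linear in temperature, so extremes are at the endpoints: temperature = -5 gives hardness = -116; temperature = 10 gives hardness = 19.

-116 to 19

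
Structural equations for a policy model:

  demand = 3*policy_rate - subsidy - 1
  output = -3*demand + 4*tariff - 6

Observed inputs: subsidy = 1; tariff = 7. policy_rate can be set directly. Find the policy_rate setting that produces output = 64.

policy_rate = -4

Substituting into the demand equation gives demand = 3*policy_rate - 2.
Substituting into the output equation gives output = -9*policy_rate + 28.
Solve -9*policy_rate + 28 = 64: policy_rate = (64 - 28) / -9 = -4.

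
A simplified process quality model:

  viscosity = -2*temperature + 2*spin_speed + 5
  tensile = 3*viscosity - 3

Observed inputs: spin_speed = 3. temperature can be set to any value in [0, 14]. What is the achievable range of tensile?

Substituting into the viscosity equation gives viscosity = -2*temperature + 11.
tensile becomes -6*temperature + 30.
Linear in temperature, so extremes are at the endpoints: temperature = 0 gives tensile = 30; temperature = 14 gives tensile = -54.

-54 to 30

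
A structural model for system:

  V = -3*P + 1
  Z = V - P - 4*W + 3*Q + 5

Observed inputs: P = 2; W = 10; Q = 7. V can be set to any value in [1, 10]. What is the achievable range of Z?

Intervening on V fixes its value directly, overriding its dependence on P.
Substituting into the Z equation gives Z = V - 16.
Linear in V, so extremes are at the endpoints: V = 1 gives Z = -15; V = 10 gives Z = -6.

-15 to -6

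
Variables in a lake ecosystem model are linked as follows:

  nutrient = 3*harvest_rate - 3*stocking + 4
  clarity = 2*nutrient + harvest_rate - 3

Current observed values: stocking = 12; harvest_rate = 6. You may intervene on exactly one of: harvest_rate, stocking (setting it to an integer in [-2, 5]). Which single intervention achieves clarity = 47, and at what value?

Intervening on harvest_rate: clarity = 7*harvest_rate - 67. Reaching 47 requires harvest_rate = 114/7, not an integer.
Intervening on stocking: with other inputs at their observed values, clarity = -6*stocking + 47. Solving for 47 gives stocking = 0, within [-2, 5].

set stocking = 0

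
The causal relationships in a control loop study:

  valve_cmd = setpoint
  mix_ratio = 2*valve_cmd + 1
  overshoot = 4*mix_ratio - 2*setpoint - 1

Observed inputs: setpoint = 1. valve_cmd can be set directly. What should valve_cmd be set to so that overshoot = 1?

Intervening on valve_cmd fixes its value directly, overriding its dependence on setpoint.
Substituting into the overshoot equation gives overshoot = 8*valve_cmd + 1.
Solve 8*valve_cmd + 1 = 1: valve_cmd = (1 - 1) / 8 = 0.

valve_cmd = 0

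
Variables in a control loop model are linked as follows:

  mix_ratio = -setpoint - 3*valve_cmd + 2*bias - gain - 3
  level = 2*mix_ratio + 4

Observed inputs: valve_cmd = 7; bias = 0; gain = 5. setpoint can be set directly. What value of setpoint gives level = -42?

Substituting into the mix_ratio equation gives mix_ratio = -setpoint - 29.
Substituting into the level equation gives level = -2*setpoint - 54.
Solve -2*setpoint - 54 = -42: setpoint = (-42 + 54) / -2 = -6.

setpoint = -6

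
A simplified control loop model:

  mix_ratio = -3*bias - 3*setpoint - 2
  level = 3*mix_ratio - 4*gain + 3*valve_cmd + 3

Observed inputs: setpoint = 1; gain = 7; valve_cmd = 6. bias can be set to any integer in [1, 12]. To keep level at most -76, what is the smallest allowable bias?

bias = 6

Substituting into the mix_ratio equation gives mix_ratio = -3*bias - 5.
Substituting into the level equation gives level = -9*bias - 22.
Require -9*bias - 22 ≤ -76, so bias ≥ 6.
The smallest integer in [1, 12] satisfying this is 6.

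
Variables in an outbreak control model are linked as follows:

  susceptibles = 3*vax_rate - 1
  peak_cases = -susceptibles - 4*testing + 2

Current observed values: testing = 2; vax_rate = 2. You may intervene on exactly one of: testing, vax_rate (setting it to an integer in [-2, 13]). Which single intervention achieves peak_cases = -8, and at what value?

set vax_rate = 1

Intervening on testing: peak_cases = -4*testing - 3. Reaching -8 requires testing = 5/4, not an integer.
Intervening on vax_rate: with other inputs at their observed values, peak_cases = -3*vax_rate - 5. Solving for -8 gives vax_rate = 1, within [-2, 13].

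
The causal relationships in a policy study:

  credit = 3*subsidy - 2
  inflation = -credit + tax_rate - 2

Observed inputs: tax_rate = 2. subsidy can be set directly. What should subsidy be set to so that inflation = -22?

Substituting into the inflation equation gives inflation = -3*subsidy + 2.
Solve -3*subsidy + 2 = -22: subsidy = (-22 - 2) / -3 = 8.

subsidy = 8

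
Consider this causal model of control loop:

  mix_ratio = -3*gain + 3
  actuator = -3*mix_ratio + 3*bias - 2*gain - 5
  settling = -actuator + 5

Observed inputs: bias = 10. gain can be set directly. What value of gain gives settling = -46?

Substituting into the actuator equation gives actuator = 7*gain + 16.
Substituting into the settling equation gives settling = -7*gain - 11.
Solve -7*gain - 11 = -46: gain = (-46 + 11) / -7 = 5.

gain = 5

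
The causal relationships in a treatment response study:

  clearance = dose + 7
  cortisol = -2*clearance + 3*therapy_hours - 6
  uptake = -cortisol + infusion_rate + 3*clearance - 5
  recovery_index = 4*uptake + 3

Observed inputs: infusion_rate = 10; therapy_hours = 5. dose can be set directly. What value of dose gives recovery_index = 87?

Substituting into the cortisol equation gives cortisol = -2*dose - 5.
uptake becomes 5*dose + 31.
This gives recovery_index = 20*dose + 127.
Solve 20*dose + 127 = 87: dose = (87 - 127) / 20 = -2.

dose = -2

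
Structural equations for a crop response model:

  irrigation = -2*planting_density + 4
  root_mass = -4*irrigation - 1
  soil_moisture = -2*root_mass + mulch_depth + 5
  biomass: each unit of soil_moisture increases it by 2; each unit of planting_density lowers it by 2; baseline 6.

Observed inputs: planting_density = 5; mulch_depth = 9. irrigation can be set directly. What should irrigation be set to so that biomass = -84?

Intervening on irrigation fixes its value directly, overriding its dependence on planting_density.
Substituting into the soil_moisture equation gives soil_moisture = 8*irrigation + 16.
So biomass = 16*irrigation + 28.
Solve 16*irrigation + 28 = -84: irrigation = (-84 - 28) / 16 = -7.

irrigation = -7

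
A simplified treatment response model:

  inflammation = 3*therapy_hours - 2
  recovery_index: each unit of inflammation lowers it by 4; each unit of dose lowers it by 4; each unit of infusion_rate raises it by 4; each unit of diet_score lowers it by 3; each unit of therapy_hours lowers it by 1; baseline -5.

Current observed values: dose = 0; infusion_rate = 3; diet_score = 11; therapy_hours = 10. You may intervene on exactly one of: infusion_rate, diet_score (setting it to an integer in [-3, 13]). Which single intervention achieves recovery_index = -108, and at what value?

set infusion_rate = 13

Intervening on infusion_rate: with other inputs at their observed values, recovery_index = 4*infusion_rate - 160. Solving for -108 gives infusion_rate = 13, within [-3, 13].
Intervening on diet_score: recovery_index = -3*diet_score - 115. Reaching -108 requires diet_score = -7/3, not an integer.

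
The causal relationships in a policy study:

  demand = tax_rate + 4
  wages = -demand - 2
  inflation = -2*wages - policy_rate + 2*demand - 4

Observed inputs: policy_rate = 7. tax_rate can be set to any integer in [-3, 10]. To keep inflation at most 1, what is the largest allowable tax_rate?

Substituting into the wages equation gives wages = -tax_rate - 6.
Substituting into the inflation equation gives inflation = 4*tax_rate + 9.
Require 4*tax_rate + 9 ≤ 1, so tax_rate ≤ -2.
The largest integer in [-3, 10] satisfying this is -2.

tax_rate = -2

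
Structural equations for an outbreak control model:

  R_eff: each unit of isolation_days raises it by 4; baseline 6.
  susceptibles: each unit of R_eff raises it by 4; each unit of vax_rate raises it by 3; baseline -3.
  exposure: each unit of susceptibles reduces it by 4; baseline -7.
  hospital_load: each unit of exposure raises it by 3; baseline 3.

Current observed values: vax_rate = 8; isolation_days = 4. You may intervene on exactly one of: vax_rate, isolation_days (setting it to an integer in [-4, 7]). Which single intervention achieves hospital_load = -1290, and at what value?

set vax_rate = 7

Intervening on vax_rate: with other inputs at their observed values, hospital_load = -36*vax_rate - 1038. Solving for -1290 gives vax_rate = 7, within [-4, 7].
Intervening on isolation_days: hospital_load = -192*isolation_days - 558. Reaching -1290 requires isolation_days = 61/16, not an integer.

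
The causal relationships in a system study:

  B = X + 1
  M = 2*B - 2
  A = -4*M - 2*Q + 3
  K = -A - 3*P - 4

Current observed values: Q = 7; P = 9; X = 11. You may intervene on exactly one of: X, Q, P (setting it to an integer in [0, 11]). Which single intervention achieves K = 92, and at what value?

set P = 1

Intervening on X: K = 8*X - 20. Reaching 92 requires X = 14, outside [0, 11].
Intervening on Q: K = 2*Q + 54. Reaching 92 requires Q = 19, outside [0, 11].
Intervening on P: with other inputs at their observed values, K = -3*P + 95. Solving for 92 gives P = 1, within [0, 11].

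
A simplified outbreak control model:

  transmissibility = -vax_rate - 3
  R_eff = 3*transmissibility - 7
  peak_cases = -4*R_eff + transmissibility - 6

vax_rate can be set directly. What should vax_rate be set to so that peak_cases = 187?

vax_rate = 12

Substituting into the R_eff equation gives R_eff = -3*vax_rate - 16.
Substituting into the peak_cases equation gives peak_cases = 11*vax_rate + 55.
Solve 11*vax_rate + 55 = 187: vax_rate = (187 - 55) / 11 = 12.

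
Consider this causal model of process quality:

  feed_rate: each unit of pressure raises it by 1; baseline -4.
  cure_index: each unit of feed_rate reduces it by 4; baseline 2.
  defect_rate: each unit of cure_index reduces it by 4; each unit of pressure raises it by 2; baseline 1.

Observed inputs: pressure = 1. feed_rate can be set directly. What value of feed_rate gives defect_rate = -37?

Intervening on feed_rate fixes its value directly, overriding its dependence on pressure.
Substituting into the defect_rate equation gives defect_rate = 16*feed_rate - 5.
Solve 16*feed_rate - 5 = -37: feed_rate = (-37 + 5) / 16 = -2.

feed_rate = -2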